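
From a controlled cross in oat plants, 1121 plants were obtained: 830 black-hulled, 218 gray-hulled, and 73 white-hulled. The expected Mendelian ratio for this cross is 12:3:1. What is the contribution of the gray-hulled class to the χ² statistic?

Total ratio parts = 16. Expected numbers out of 1121:
  black-hulled: 1121 × 12/16 = 840.75
  gray-hulled: 1121 × 3/16 = 210.1875
  white-hulled: 1121 × 1/16 = 70.0625
Contribution of gray-hulled: (218 − 210.1875)² / 210.1875 = 0.2904

0.290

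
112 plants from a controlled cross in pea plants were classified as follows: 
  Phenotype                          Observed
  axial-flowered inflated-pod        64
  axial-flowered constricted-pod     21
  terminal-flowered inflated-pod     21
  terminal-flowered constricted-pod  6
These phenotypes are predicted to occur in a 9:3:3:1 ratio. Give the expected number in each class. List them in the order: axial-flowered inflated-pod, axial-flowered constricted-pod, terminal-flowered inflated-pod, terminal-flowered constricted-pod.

63, 21, 21, 7

The 9:3:3:1 ratio has 16 parts, so with N = 112 the expected counts are:
  axial-flowered inflated-pod: 112 × 9/16 = 63
  axial-flowered constricted-pod: 112 × 3/16 = 21
  terminal-flowered inflated-pod: 112 × 3/16 = 21
  terminal-flowered constricted-pod: 112 × 1/16 = 7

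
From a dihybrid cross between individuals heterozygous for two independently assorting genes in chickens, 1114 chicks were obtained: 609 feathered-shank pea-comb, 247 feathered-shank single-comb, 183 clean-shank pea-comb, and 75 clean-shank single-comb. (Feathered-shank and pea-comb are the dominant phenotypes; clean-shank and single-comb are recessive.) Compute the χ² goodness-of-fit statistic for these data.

A dihybrid F₂ with independent assortment and complete dominance at both loci gives a 9:3:3:1 phenotypic ratio.
Under the 9:3:3:1 hypothesis (Σ ratio = 16, N = 1114):
  feathered-shank pea-comb: 1114 × 9/16 = 626.625
  feathered-shank single-comb: 1114 × 3/16 = 208.875
  clean-shank pea-comb: 1114 × 3/16 = 208.875
  clean-shank single-comb: 1114 × 1/16 = 69.625
χ² = Σ (O − E)² / E
  feathered-shank pea-comb: (609 − 626.625)² / 626.625 = 0.4957
  feathered-shank single-comb: (247 − 208.875)² / 208.875 = 6.9588
  clean-shank pea-comb: (183 − 208.875)² / 208.875 = 3.2053
  clean-shank single-comb: (75 − 69.625)² / 69.625 = 0.4149
χ² = 0.4957 + 6.9588 + 3.2053 + 0.4149 = 11.0747 ≈ 11.075

11.075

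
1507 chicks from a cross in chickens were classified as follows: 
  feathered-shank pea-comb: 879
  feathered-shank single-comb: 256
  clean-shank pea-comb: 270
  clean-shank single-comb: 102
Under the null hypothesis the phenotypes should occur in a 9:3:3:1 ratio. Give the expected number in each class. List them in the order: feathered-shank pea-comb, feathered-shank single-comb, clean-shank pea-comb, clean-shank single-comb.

The 9:3:3:1 ratio has 16 parts, so with N = 1507 the expected counts are:
  feathered-shank pea-comb: 1507 × 9/16 = 847.6875
  feathered-shank single-comb: 1507 × 3/16 = 282.5625
  clean-shank pea-comb: 1507 × 3/16 = 282.5625
  clean-shank single-comb: 1507 × 1/16 = 94.1875

847.6875, 282.5625, 282.5625, 94.1875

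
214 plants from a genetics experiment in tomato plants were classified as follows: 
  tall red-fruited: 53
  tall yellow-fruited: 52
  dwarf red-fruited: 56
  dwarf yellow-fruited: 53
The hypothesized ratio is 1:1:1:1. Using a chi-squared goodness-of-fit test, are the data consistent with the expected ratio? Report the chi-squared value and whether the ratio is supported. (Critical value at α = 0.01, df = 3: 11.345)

0.168; consistent

Under the 1:1:1:1 hypothesis (Σ ratio = 4, N = 214):
  tall red-fruited: 214 × 1/4 = 53.5
  tall yellow-fruited: 214 × 1/4 = 53.5
  dwarf red-fruited: 214 × 1/4 = 53.5
  dwarf yellow-fruited: 214 × 1/4 = 53.5
χ² = Σ (O − E)² / E
  tall red-fruited: (53 − 53.5)² / 53.5 = 0.0047
  tall yellow-fruited: (52 − 53.5)² / 53.5 = 0.0421
  dwarf red-fruited: (56 − 53.5)² / 53.5 = 0.1168
  dwarf yellow-fruited: (53 − 53.5)² / 53.5 = 0.0047
χ² = 0.0047 + 0.0421 + 0.1168 + 0.0047 = 0.1683 ≈ 0.168
Degrees of freedom = 4 − 1 = 3; critical value at α = 0.01 is 11.345.
Since 0.168 < 11.345, we fail to reject the null hypothesis — the data are consistent with the 1:1:1:1 ratio.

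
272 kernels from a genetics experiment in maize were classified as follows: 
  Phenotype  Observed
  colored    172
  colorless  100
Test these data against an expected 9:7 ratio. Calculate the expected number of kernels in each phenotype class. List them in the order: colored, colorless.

153, 119

Total ratio parts = 16. Expected numbers out of 272:
  colored: 272 × 9/16 = 153
  colorless: 272 × 7/16 = 119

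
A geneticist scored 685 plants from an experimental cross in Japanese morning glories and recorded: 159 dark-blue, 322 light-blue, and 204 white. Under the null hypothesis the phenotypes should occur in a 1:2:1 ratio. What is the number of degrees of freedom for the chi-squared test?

2

A goodness-of-fit test with 3 phenotype classes has df = 3 − 1 = 2.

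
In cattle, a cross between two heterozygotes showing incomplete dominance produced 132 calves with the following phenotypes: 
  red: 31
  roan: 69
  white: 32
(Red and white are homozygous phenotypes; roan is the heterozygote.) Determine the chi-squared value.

0.288

With incomplete dominance, a heterozygote × heterozygote cross gives a 1:2:1 phenotypic ratio.
Under the 1:2:1 hypothesis (Σ ratio = 4, N = 132):
  red: 132 × 1/4 = 33
  roan: 132 × 2/4 = 66
  white: 132 × 1/4 = 33
χ² = Σ (O − E)² / E
  red: (31 − 33)² / 33 = 0.1212
  roan: (69 − 66)² / 66 = 0.1364
  white: (32 − 33)² / 33 = 0.0303
χ² = 0.1212 + 0.1364 + 0.0303 = 0.2879 ≈ 0.288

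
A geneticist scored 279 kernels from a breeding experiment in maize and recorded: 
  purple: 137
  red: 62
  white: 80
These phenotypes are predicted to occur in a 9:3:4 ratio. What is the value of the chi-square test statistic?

Under the 9:3:4 hypothesis (Σ ratio = 16, N = 279):
  purple: 279 × 9/16 = 156.9375
  red: 279 × 3/16 = 52.3125
  white: 279 × 4/16 = 69.75
χ² = Σ (O − E)² / E
  purple: (137 − 156.9375)² / 156.9375 = 2.5329
  red: (62 − 52.3125)² / 52.3125 = 1.7940
  white: (80 − 69.75)² / 69.75 = 1.5063
χ² = 2.5329 + 1.7940 + 1.5063 = 5.8332 ≈ 5.833

5.833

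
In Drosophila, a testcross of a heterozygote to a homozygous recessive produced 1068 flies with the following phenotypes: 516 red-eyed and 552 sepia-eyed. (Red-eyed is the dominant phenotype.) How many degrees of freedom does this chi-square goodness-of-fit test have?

1

A testcross of a heterozygote (Aa × aa) gives a 1:1 phenotypic ratio.
A goodness-of-fit test with 2 phenotype classes has df = 2 − 1 = 1.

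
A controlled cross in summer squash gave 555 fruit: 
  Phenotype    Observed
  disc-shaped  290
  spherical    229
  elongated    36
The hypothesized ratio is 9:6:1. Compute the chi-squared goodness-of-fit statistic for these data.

The 9:6:1 ratio has 16 parts, so with N = 555 the expected counts are:
  disc-shaped: 555 × 9/16 = 312.1875
  spherical: 555 × 6/16 = 208.125
  elongated: 555 × 1/16 = 34.6875
χ² = Σ (O − E)² / E
  disc-shaped: (290 − 312.1875)² / 312.1875 = 1.5769
  spherical: (229 − 208.125)² / 208.125 = 2.0938
  elongated: (36 − 34.6875)² / 34.6875 = 0.0497
χ² = 1.5769 + 2.0938 + 0.0497 = 3.7204 ≈ 3.720

3.720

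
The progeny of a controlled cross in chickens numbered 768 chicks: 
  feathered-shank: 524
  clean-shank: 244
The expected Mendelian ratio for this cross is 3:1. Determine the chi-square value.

18.778

The 3:1 ratio has 4 parts, so with N = 768 the expected counts are:
  feathered-shank: 768 × 3/4 = 576
  clean-shank: 768 × 1/4 = 192
χ² = Σ (O − E)² / E
  feathered-shank: (524 − 576)² / 576 = 4.6944
  clean-shank: (244 − 192)² / 192 = 14.0833
χ² = 4.6944 + 14.0833 = 18.7777 ≈ 18.778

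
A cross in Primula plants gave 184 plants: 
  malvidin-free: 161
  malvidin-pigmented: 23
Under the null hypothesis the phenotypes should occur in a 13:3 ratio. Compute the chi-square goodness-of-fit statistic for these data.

The 13:3 ratio has 16 parts, so with N = 184 the expected counts are:
  malvidin-free: 184 × 13/16 = 149.5
  malvidin-pigmented: 184 × 3/16 = 34.5
χ² = Σ (O − E)² / E
  malvidin-free: (161 − 149.5)² / 149.5 = 0.8846
  malvidin-pigmented: (23 − 34.5)² / 34.5 = 3.8333
χ² = 0.8846 + 3.8333 = 4.7179 ≈ 4.718

4.718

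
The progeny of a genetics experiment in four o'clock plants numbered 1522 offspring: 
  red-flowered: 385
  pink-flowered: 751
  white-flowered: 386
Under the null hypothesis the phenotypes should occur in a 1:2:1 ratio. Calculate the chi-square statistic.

Expected counts for N = 1522 under a 1:2:1 ratio (total parts = 4):
  red-flowered: 1522 × 1/4 = 380.5
  pink-flowered: 1522 × 2/4 = 761
  white-flowered: 1522 × 1/4 = 380.5
χ² = Σ (O − E)² / E
  red-flowered: (385 − 380.5)² / 380.5 = 0.0532
  pink-flowered: (751 − 761)² / 761 = 0.1314
  white-flowered: (386 − 380.5)² / 380.5 = 0.0795
χ² = 0.0532 + 0.1314 + 0.0795 = 0.2641 ≈ 0.264

0.264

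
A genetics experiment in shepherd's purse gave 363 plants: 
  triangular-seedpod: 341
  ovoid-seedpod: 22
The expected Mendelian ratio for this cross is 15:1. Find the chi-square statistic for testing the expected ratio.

Under the 15:1 hypothesis (Σ ratio = 16, N = 363):
  triangular-seedpod: 363 × 15/16 = 340.3125
  ovoid-seedpod: 363 × 1/16 = 22.6875
χ² = Σ (O − E)² / E
  triangular-seedpod: (341 − 340.3125)² / 340.3125 = 0.0014
  ovoid-seedpod: (22 − 22.6875)² / 22.6875 = 0.0208
χ² = 0.0014 + 0.0208 = 0.0222 ≈ 0.022

0.022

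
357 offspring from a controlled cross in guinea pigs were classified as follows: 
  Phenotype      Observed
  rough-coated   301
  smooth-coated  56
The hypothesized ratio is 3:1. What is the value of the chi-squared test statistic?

16.516

The 3:1 ratio has 4 parts, so with N = 357 the expected counts are:
  rough-coated: 357 × 3/4 = 267.75
  smooth-coated: 357 × 1/4 = 89.25
χ² = Σ (O − E)² / E
  rough-coated: (301 − 267.75)² / 267.75 = 4.1291
  smooth-coated: (56 − 89.25)² / 89.25 = 12.3873
χ² = 4.1291 + 12.3873 = 16.5164 ≈ 16.516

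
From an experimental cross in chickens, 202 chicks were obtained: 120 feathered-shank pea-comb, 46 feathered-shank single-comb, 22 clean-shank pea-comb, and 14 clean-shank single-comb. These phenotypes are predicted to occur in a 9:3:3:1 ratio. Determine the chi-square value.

8.904

Total ratio parts = 16. Expected numbers out of 202:
  feathered-shank pea-comb: 202 × 9/16 = 113.625
  feathered-shank single-comb: 202 × 3/16 = 37.875
  clean-shank pea-comb: 202 × 3/16 = 37.875
  clean-shank single-comb: 202 × 1/16 = 12.625
χ² = Σ (O − E)² / E
  feathered-shank pea-comb: (120 − 113.625)² / 113.625 = 0.3577
  feathered-shank single-comb: (46 − 37.875)² / 37.875 = 1.7430
  clean-shank pea-comb: (22 − 37.875)² / 37.875 = 6.6539
  clean-shank single-comb: (14 − 12.625)² / 12.625 = 0.1498
χ² = 0.3577 + 1.7430 + 6.6539 + 0.1498 = 8.9044 ≈ 8.904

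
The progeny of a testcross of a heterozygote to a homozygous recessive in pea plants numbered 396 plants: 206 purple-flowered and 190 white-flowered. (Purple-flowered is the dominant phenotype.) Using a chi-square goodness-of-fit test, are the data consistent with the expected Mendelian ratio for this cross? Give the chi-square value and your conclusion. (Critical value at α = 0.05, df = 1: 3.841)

0.646; consistent

A testcross of a heterozygote (Aa × aa) gives a 1:1 phenotypic ratio.
Expected counts for N = 396 under a 1:1 ratio (total parts = 2):
  purple-flowered: 396 × 1/2 = 198
  white-flowered: 396 × 1/2 = 198
χ² = Σ (O − E)² / E
  purple-flowered: (206 − 198)² / 198 = 0.3232
  white-flowered: (190 − 198)² / 198 = 0.3232
χ² = 0.3232 + 0.3232 = 0.6464 ≈ 0.646
Degrees of freedom = 2 − 1 = 1; critical value at α = 0.05 is 3.841.
Since 0.646 < 3.841, we fail to reject the null hypothesis — the data are consistent with the 1:1 ratio.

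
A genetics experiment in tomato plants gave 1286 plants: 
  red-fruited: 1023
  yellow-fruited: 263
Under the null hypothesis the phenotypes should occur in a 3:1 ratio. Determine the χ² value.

Under the 3:1 hypothesis (Σ ratio = 4, N = 1286):
  red-fruited: 1286 × 3/4 = 964.5
  yellow-fruited: 1286 × 1/4 = 321.5
χ² = Σ (O − E)² / E
  red-fruited: (1023 − 964.5)² / 964.5 = 3.5482
  yellow-fruited: (263 − 321.5)² / 321.5 = 10.6446
χ² = 3.5482 + 10.6446 = 14.1928 ≈ 14.193

14.193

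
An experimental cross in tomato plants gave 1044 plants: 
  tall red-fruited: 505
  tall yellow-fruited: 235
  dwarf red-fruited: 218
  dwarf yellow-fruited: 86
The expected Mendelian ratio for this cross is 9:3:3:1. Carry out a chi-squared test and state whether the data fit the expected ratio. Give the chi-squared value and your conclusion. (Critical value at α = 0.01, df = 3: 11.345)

28.518; not consistent

Under the 9:3:3:1 hypothesis (Σ ratio = 16, N = 1044):
  tall red-fruited: 1044 × 9/16 = 587.25
  tall yellow-fruited: 1044 × 3/16 = 195.75
  dwarf red-fruited: 1044 × 3/16 = 195.75
  dwarf yellow-fruited: 1044 × 1/16 = 65.25
χ² = Σ (O − E)² / E
  tall red-fruited: (505 − 587.25)² / 587.25 = 11.5199
  tall yellow-fruited: (235 − 195.75)² / 195.75 = 7.8701
  dwarf red-fruited: (218 − 195.75)² / 195.75 = 2.5291
  dwarf yellow-fruited: (86 − 65.25)² / 65.25 = 6.5987
χ² = 11.5199 + 7.8701 + 2.5291 + 6.5987 = 28.5178 ≈ 28.518
Degrees of freedom = 4 − 1 = 3; critical value at α = 0.01 is 11.345.
Since 28.518 > 11.345, we reject the null hypothesis — the data do not fit the 9:3:3:1 ratio.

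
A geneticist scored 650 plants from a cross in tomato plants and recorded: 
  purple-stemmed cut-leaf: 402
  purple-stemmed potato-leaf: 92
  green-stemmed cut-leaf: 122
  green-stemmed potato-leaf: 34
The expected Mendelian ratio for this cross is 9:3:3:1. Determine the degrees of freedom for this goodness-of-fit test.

3

A goodness-of-fit test with 4 phenotype classes has df = 4 − 1 = 3.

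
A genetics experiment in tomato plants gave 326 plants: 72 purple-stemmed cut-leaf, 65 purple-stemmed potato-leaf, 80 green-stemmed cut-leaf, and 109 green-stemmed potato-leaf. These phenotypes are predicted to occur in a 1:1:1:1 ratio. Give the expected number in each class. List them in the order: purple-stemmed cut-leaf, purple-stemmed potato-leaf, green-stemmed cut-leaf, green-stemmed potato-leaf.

81.5, 81.5, 81.5, 81.5

Total ratio parts = 4. Expected numbers out of 326:
  purple-stemmed cut-leaf: 326 × 1/4 = 81.5
  purple-stemmed potato-leaf: 326 × 1/4 = 81.5
  green-stemmed cut-leaf: 326 × 1/4 = 81.5
  green-stemmed potato-leaf: 326 × 1/4 = 81.5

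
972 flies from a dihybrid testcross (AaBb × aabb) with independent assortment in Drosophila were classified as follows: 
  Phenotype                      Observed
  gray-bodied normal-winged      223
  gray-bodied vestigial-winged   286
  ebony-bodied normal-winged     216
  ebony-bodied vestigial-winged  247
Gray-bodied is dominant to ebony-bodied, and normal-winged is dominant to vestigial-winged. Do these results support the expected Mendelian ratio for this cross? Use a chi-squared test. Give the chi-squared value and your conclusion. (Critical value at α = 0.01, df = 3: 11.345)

12.321; not consistent

A dihybrid testcross with independent assortment gives a 1:1:1:1 ratio.
Under the 1:1:1:1 hypothesis (Σ ratio = 4, N = 972):
  gray-bodied normal-winged: 972 × 1/4 = 243
  gray-bodied vestigial-winged: 972 × 1/4 = 243
  ebony-bodied normal-winged: 972 × 1/4 = 243
  ebony-bodied vestigial-winged: 972 × 1/4 = 243
χ² = Σ (O − E)² / E
  gray-bodied normal-winged: (223 − 243)² / 243 = 1.6461
  gray-bodied vestigial-winged: (286 − 243)² / 243 = 7.6091
  ebony-bodied normal-winged: (216 − 243)² / 243 = 3.0000
  ebony-bodied vestigial-winged: (247 − 243)² / 243 = 0.0658
χ² = 1.6461 + 7.6091 + 3.0000 + 0.0658 = 12.321
Degrees of freedom = 4 − 1 = 3; critical value at α = 0.01 is 11.345.
Since 12.321 > 11.345, we reject the null hypothesis — the data do not fit the 1:1:1:1 ratio.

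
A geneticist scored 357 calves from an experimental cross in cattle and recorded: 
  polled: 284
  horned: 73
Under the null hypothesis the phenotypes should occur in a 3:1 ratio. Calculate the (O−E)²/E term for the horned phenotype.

2.959

The 3:1 ratio has 4 parts, so with N = 357 the expected counts are:
  polled: 357 × 3/4 = 267.75
  horned: 357 × 1/4 = 89.25
Contribution of horned: (73 − 89.25)² / 89.25 = 2.9587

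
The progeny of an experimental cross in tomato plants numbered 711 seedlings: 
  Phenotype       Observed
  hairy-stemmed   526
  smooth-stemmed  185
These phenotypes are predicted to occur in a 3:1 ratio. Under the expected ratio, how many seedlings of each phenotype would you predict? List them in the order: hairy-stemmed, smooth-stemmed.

Under the 3:1 hypothesis (Σ ratio = 4, N = 711):
  hairy-stemmed: 711 × 3/4 = 533.25
  smooth-stemmed: 711 × 1/4 = 177.75

533.25, 177.75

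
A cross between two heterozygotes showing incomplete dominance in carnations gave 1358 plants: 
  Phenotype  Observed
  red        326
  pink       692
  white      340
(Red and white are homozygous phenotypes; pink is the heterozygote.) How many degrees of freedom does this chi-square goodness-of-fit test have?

With incomplete dominance, a heterozygote × heterozygote cross gives a 1:2:1 phenotypic ratio.
A goodness-of-fit test with 3 phenotype classes has df = 3 − 1 = 2.

2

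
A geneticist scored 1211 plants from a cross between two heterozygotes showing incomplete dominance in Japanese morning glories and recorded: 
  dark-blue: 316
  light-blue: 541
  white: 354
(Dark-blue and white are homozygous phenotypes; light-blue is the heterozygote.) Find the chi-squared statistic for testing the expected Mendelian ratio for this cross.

With incomplete dominance, a heterozygote × heterozygote cross gives a 1:2:1 phenotypic ratio.
Total ratio parts = 4. Expected numbers out of 1211:
  dark-blue: 1211 × 1/4 = 302.75
  light-blue: 1211 × 2/4 = 605.5
  white: 1211 × 1/4 = 302.75
χ² = Σ (O − E)² / E
  dark-blue: (316 − 302.75)² / 302.75 = 0.5799
  light-blue: (541 − 605.5)² / 605.5 = 6.8708
  white: (354 − 302.75)² / 302.75 = 8.6757
χ² = 0.5799 + 6.8708 + 8.6757 = 16.1264 ≈ 16.126

16.126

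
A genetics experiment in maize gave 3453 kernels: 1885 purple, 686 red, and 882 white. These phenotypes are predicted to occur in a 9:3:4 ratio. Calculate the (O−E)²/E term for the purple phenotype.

Expected counts for N = 3453 under a 9:3:4 ratio (total parts = 16):
  purple: 3453 × 9/16 = 1942.3125
  red: 3453 × 3/16 = 647.4375
  white: 3453 × 4/16 = 863.25
Contribution of purple: (1885 − 1942.3125)² / 1942.3125 = 1.6911

1.691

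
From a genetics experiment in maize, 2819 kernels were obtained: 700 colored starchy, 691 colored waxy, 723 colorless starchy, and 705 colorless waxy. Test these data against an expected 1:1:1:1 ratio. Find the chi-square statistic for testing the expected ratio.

0.773

Expected counts for N = 2819 under a 1:1:1:1 ratio (total parts = 4):
  colored starchy: 2819 × 1/4 = 704.75
  colored waxy: 2819 × 1/4 = 704.75
  colorless starchy: 2819 × 1/4 = 704.75
  colorless waxy: 2819 × 1/4 = 704.75
χ² = Σ (O − E)² / E
  colored starchy: (700 − 704.75)² / 704.75 = 0.0320
  colored waxy: (691 − 704.75)² / 704.75 = 0.2683
  colorless starchy: (723 − 704.75)² / 704.75 = 0.4726
  colorless waxy: (705 − 704.75)² / 704.75 = 0.0001
χ² = 0.0320 + 0.2683 + 0.4726 + 0.0001 = 0.773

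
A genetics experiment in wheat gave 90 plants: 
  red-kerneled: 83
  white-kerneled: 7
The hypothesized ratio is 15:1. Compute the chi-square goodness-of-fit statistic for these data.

0.359

Total ratio parts = 16. Expected numbers out of 90:
  red-kerneled: 90 × 15/16 = 84.375
  white-kerneled: 90 × 1/16 = 5.625
χ² = Σ (O − E)² / E
  red-kerneled: (83 − 84.375)² / 84.375 = 0.0224
  white-kerneled: (7 − 5.625)² / 5.625 = 0.3361
χ² = 0.0224 + 0.3361 = 0.3585 ≈ 0.359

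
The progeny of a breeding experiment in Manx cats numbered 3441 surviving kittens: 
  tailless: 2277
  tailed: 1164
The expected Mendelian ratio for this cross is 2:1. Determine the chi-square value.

0.378

The 2:1 ratio has 3 parts, so with N = 3441 the expected counts are:
  tailless: 3441 × 2/3 = 2294
  tailed: 3441 × 1/3 = 1147
χ² = Σ (O − E)² / E
  tailless: (2277 − 2294)² / 2294 = 0.1260
  tailed: (1164 − 1147)² / 1147 = 0.2520
χ² = 0.1260 + 0.2520 = 0.378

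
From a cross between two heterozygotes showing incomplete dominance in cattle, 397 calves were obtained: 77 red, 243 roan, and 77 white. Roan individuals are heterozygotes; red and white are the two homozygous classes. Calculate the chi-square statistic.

With incomplete dominance, a heterozygote × heterozygote cross gives a 1:2:1 phenotypic ratio.
Total ratio parts = 4. Expected numbers out of 397:
  red: 397 × 1/4 = 99.25
  roan: 397 × 2/4 = 198.5
  white: 397 × 1/4 = 99.25
χ² = Σ (O − E)² / E
  red: (77 − 99.25)² / 99.25 = 4.9880
  roan: (243 − 198.5)² / 198.5 = 9.9761
  white: (77 − 99.25)² / 99.25 = 4.9880
χ² = 4.9880 + 9.9761 + 4.9880 = 19.9521 ≈ 19.952

19.952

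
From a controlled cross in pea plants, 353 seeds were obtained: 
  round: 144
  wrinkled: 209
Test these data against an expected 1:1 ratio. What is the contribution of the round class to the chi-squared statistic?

5.984

Total ratio parts = 2. Expected numbers out of 353:
  round: 353 × 1/2 = 176.5
  wrinkled: 353 × 1/2 = 176.5
Contribution of round: (144 − 176.5)² / 176.5 = 5.9844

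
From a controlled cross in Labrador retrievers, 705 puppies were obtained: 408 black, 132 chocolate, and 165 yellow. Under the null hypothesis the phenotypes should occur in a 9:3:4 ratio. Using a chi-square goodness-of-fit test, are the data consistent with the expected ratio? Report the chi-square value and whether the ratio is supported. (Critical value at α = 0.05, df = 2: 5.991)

1.048; consistent

Under the 9:3:4 hypothesis (Σ ratio = 16, N = 705):
  black: 705 × 9/16 = 396.5625
  chocolate: 705 × 3/16 = 132.1875
  yellow: 705 × 4/16 = 176.25
χ² = Σ (O − E)² / E
  black: (408 − 396.5625)² / 396.5625 = 0.3299
  chocolate: (132 − 132.1875)² / 132.1875 = 0.0003
  yellow: (165 − 176.25)² / 176.25 = 0.7181
χ² = 0.3299 + 0.0003 + 0.7181 = 1.0483 ≈ 1.048
Degrees of freedom = 3 − 1 = 2; critical value at α = 0.05 is 5.991.
Since 1.048 < 5.991, we fail to reject the null hypothesis — the data are consistent with the 9:3:4 ratio.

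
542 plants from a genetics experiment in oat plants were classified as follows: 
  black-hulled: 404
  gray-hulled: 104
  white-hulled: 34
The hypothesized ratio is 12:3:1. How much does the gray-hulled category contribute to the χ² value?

Expected counts for N = 542 under a 12:3:1 ratio (total parts = 16):
  black-hulled: 542 × 12/16 = 406.5
  gray-hulled: 542 × 3/16 = 101.625
  white-hulled: 542 × 1/16 = 33.875
Contribution of gray-hulled: (104 − 101.625)² / 101.625 = 0.0555

0.056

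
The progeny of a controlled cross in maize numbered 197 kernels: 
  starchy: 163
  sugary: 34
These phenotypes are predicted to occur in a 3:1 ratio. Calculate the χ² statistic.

Expected counts for N = 197 under a 3:1 ratio (total parts = 4):
  starchy: 197 × 3/4 = 147.75
  sugary: 197 × 1/4 = 49.25
χ² = Σ (O − E)² / E
  starchy: (163 − 147.75)² / 147.75 = 1.5740
  sugary: (34 − 49.25)² / 49.25 = 4.7221
χ² = 1.5740 + 4.7221 = 6.2961 ≈ 6.296

6.296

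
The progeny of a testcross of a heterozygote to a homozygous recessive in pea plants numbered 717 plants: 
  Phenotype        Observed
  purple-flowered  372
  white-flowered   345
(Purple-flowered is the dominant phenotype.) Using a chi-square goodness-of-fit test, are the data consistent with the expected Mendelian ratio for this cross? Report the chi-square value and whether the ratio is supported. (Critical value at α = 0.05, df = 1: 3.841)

A testcross of a heterozygote (Aa × aa) gives a 1:1 phenotypic ratio.
Expected counts for N = 717 under a 1:1 ratio (total parts = 2):
  purple-flowered: 717 × 1/2 = 358.5
  white-flowered: 717 × 1/2 = 358.5
χ² = Σ (O − E)² / E
  purple-flowered: (372 − 358.5)² / 358.5 = 0.5084
  white-flowered: (345 − 358.5)² / 358.5 = 0.5084
χ² = 0.5084 + 0.5084 = 1.0168 ≈ 1.017
Degrees of freedom = 2 − 1 = 1; critical value at α = 0.05 is 3.841.
Since 1.017 < 3.841, we fail to reject the null hypothesis — the data are consistent with the 1:1 ratio.

1.017; consistent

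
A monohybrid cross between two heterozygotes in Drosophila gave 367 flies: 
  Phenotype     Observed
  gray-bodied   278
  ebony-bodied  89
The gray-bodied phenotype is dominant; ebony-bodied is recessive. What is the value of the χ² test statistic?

For a monohybrid cross between heterozygotes with complete dominance, the expected phenotypic ratio is 3:1.
Expected counts for N = 367 under a 3:1 ratio (total parts = 4):
  gray-bodied: 367 × 3/4 = 275.25
  ebony-bodied: 367 × 1/4 = 91.75
χ² = Σ (O − E)² / E
  gray-bodied: (278 − 275.25)² / 275.25 = 0.0275
  ebony-bodied: (89 − 91.75)² / 91.75 = 0.0824
χ² = 0.0275 + 0.0824 = 0.1099 ≈ 0.110

0.110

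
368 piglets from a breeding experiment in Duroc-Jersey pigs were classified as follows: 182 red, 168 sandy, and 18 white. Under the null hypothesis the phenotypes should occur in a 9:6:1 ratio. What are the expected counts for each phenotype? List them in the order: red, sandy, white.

207, 138, 23

Total ratio parts = 16. Expected numbers out of 368:
  red: 368 × 9/16 = 207
  sandy: 368 × 6/16 = 138
  white: 368 × 1/16 = 23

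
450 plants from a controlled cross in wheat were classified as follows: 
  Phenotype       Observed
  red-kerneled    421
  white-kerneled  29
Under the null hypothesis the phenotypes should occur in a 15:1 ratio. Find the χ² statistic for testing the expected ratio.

Total ratio parts = 16. Expected numbers out of 450:
  red-kerneled: 450 × 15/16 = 421.875
  white-kerneled: 450 × 1/16 = 28.125
χ² = Σ (O − E)² / E
  red-kerneled: (421 − 421.875)² / 421.875 = 0.0018
  white-kerneled: (29 − 28.125)² / 28.125 = 0.0272
χ² = 0.0018 + 0.0272 = 0.029

0.029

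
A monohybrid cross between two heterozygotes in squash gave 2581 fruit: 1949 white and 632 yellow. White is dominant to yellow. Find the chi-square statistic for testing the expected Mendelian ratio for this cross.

For a monohybrid cross between heterozygotes with complete dominance, the expected phenotypic ratio is 3:1.
Under the 3:1 hypothesis (Σ ratio = 4, N = 2581):
  white: 2581 × 3/4 = 1935.75
  yellow: 2581 × 1/4 = 645.25
χ² = Σ (O − E)² / E
  white: (1949 − 1935.75)² / 1935.75 = 0.0907
  yellow: (632 − 645.25)² / 645.25 = 0.2721
χ² = 0.0907 + 0.2721 = 0.3628 ≈ 0.363

0.363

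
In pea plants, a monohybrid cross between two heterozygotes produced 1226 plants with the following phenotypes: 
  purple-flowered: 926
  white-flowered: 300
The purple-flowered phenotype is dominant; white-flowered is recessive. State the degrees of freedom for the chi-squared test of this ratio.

For a monohybrid cross between heterozygotes with complete dominance, the expected phenotypic ratio is 3:1.
A goodness-of-fit test with 2 phenotype classes has df = 2 − 1 = 1.

1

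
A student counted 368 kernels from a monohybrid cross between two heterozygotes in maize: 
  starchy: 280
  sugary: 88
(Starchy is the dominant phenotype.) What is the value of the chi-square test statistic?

0.232

For a monohybrid cross between heterozygotes with complete dominance, the expected phenotypic ratio is 3:1.
The 3:1 ratio has 4 parts, so with N = 368 the expected counts are:
  starchy: 368 × 3/4 = 276
  sugary: 368 × 1/4 = 92
χ² = Σ (O − E)² / E
  starchy: (280 − 276)² / 276 = 0.0580
  sugary: (88 − 92)² / 92 = 0.1739
χ² = 0.0580 + 0.1739 = 0.2319 ≈ 0.232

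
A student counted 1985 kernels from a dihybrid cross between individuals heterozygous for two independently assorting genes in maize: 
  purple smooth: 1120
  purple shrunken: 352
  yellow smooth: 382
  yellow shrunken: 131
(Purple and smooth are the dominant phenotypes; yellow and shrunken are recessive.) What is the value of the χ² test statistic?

1.752

A dihybrid F₂ with independent assortment and complete dominance at both loci gives a 9:3:3:1 phenotypic ratio.
Under the 9:3:3:1 hypothesis (Σ ratio = 16, N = 1985):
  purple smooth: 1985 × 9/16 = 1116.5625
  purple shrunken: 1985 × 3/16 = 372.1875
  yellow smooth: 1985 × 3/16 = 372.1875
  yellow shrunken: 1985 × 1/16 = 124.0625
χ² = Σ (O − E)² / E
  purple smooth: (1120 − 1116.5625)² / 1116.5625 = 0.0106
  purple shrunken: (352 − 372.1875)² / 372.1875 = 1.0950
  yellow smooth: (382 − 372.1875)² / 372.1875 = 0.2587
  yellow shrunken: (131 − 124.0625)² / 124.0625 = 0.3879
χ² = 0.0106 + 1.0950 + 0.2587 + 0.3879 = 1.7522 ≈ 1.752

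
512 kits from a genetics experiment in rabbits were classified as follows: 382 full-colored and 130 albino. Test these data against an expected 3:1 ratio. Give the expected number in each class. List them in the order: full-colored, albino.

384, 128

Expected counts for N = 512 under a 3:1 ratio (total parts = 4):
  full-colored: 512 × 3/4 = 384
  albino: 512 × 1/4 = 128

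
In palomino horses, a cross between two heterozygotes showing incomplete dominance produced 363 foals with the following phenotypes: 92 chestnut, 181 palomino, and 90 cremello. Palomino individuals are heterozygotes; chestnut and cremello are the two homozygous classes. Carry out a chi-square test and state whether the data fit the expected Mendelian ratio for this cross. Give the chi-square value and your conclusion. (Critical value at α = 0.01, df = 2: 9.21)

With incomplete dominance, a heterozygote × heterozygote cross gives a 1:2:1 phenotypic ratio.
The 1:2:1 ratio has 4 parts, so with N = 363 the expected counts are:
  chestnut: 363 × 1/4 = 90.75
  palomino: 363 × 2/4 = 181.5
  cremello: 363 × 1/4 = 90.75
χ² = Σ (O − E)² / E
  chestnut: (92 − 90.75)² / 90.75 = 0.0172
  palomino: (181 − 181.5)² / 181.5 = 0.0014
  cremello: (90 − 90.75)² / 90.75 = 0.0062
χ² = 0.0172 + 0.0014 + 0.0062 = 0.0248 ≈ 0.025
Degrees of freedom = 3 − 1 = 2; critical value at α = 0.01 is 9.21.
Since 0.025 < 9.21, we fail to reject the null hypothesis — the data are consistent with the 1:2:1 ratio.

0.025; consistent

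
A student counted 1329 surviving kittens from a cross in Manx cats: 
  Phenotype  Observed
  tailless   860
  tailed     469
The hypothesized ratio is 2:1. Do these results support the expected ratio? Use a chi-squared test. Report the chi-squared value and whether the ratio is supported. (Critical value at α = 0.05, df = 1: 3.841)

Expected counts for N = 1329 under a 2:1 ratio (total parts = 3):
  tailless: 1329 × 2/3 = 886
  tailed: 1329 × 1/3 = 443
χ² = Σ (O − E)² / E
  tailless: (860 − 886)² / 886 = 0.7630
  tailed: (469 − 443)² / 443 = 1.5260
χ² = 0.7630 + 1.5260 = 2.289
Degrees of freedom = 2 − 1 = 1; critical value at α = 0.05 is 3.841.
Since 2.289 < 3.841, we fail to reject the null hypothesis — the data are consistent with the 2:1 ratio.

2.289; consistent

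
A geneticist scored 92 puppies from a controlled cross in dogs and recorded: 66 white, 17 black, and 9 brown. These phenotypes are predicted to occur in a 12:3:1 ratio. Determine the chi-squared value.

1.971

Under the 12:3:1 hypothesis (Σ ratio = 16, N = 92):
  white: 92 × 12/16 = 69
  black: 92 × 3/16 = 17.25
  brown: 92 × 1/16 = 5.75
χ² = Σ (O − E)² / E
  white: (66 − 69)² / 69 = 0.1304
  black: (17 − 17.25)² / 17.25 = 0.0036
  brown: (9 − 5.75)² / 5.75 = 1.8370
χ² = 0.1304 + 0.0036 + 1.8370 = 1.971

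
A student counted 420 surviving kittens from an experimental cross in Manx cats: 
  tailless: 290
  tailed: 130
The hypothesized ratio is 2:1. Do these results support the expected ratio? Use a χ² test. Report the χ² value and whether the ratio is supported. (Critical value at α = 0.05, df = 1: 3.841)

1.071; consistent

Total ratio parts = 3. Expected numbers out of 420:
  tailless: 420 × 2/3 = 280
  tailed: 420 × 1/3 = 140
χ² = Σ (O − E)² / E
  tailless: (290 − 280)² / 280 = 0.3571
  tailed: (130 − 140)² / 140 = 0.7143
χ² = 0.3571 + 0.7143 = 1.0714 ≈ 1.071
Degrees of freedom = 2 − 1 = 1; critical value at α = 0.05 is 3.841.
Since 1.071 < 3.841, we fail to reject the null hypothesis — the data are consistent with the 2:1 ratio.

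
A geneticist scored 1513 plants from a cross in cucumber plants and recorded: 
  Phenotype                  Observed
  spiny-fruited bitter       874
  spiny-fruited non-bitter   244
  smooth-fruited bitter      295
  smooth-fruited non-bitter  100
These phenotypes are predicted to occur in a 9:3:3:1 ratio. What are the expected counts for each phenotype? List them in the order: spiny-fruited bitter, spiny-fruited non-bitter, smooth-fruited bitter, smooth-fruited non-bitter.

Total ratio parts = 16. Expected numbers out of 1513:
  spiny-fruited bitter: 1513 × 9/16 = 851.0625
  spiny-fruited non-bitter: 1513 × 3/16 = 283.6875
  smooth-fruited bitter: 1513 × 3/16 = 283.6875
  smooth-fruited non-bitter: 1513 × 1/16 = 94.5625

851.0625, 283.6875, 283.6875, 94.5625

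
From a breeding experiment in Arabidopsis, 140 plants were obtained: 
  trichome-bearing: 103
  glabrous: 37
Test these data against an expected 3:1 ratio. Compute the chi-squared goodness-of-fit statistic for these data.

Total ratio parts = 4. Expected numbers out of 140:
  trichome-bearing: 140 × 3/4 = 105
  glabrous: 140 × 1/4 = 35
χ² = Σ (O − E)² / E
  trichome-bearing: (103 − 105)² / 105 = 0.0381
  glabrous: (37 − 35)² / 35 = 0.1143
χ² = 0.0381 + 0.1143 = 0.1524 ≈ 0.152

0.152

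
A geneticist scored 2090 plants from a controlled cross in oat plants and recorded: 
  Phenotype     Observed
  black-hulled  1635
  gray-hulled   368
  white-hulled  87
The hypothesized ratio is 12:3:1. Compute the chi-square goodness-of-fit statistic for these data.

Expected counts for N = 2090 under a 12:3:1 ratio (total parts = 16):
  black-hulled: 2090 × 12/16 = 1567.5
  gray-hulled: 2090 × 3/16 = 391.875
  white-hulled: 2090 × 1/16 = 130.625
χ² = Σ (O − E)² / E
  black-hulled: (1635 − 1567.5)² / 1567.5 = 2.9067
  gray-hulled: (368 − 391.875)² / 391.875 = 1.4546
  white-hulled: (87 − 130.625)² / 130.625 = 14.5695
χ² = 2.9067 + 1.4546 + 14.5695 = 18.9308 ≈ 18.931

18.931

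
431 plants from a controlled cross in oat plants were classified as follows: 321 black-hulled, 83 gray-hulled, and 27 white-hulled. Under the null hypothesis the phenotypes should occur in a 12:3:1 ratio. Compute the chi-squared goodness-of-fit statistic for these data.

Under the 12:3:1 hypothesis (Σ ratio = 16, N = 431):
  black-hulled: 431 × 12/16 = 323.25
  gray-hulled: 431 × 3/16 = 80.8125
  white-hulled: 431 × 1/16 = 26.9375
χ² = Σ (O − E)² / E
  black-hulled: (321 − 323.25)² / 323.25 = 0.0157
  gray-hulled: (83 − 80.8125)² / 80.8125 = 0.0592
  white-hulled: (27 − 26.9375)² / 26.9375 = 0.0001
χ² = 0.0157 + 0.0592 + 0.0001 = 0.075

0.075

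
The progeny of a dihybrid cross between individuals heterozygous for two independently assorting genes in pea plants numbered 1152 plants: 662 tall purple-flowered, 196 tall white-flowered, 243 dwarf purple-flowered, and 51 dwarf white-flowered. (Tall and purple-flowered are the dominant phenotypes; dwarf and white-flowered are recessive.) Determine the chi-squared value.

A dihybrid F₂ with independent assortment and complete dominance at both loci gives a 9:3:3:1 phenotypic ratio.
Total ratio parts = 16. Expected numbers out of 1152:
  tall purple-flowered: 1152 × 9/16 = 648
  tall white-flowered: 1152 × 3/16 = 216
  dwarf purple-flowered: 1152 × 3/16 = 216
  dwarf white-flowered: 1152 × 1/16 = 72
χ² = Σ (O − E)² / E
  tall purple-flowered: (662 − 648)² / 648 = 0.3025
  tall white-flowered: (196 − 216)² / 216 = 1.8519
  dwarf purple-flowered: (243 − 216)² / 216 = 3.3750
  dwarf white-flowered: (51 − 72)² / 72 = 6.1250
χ² = 0.3025 + 1.8519 + 3.3750 + 6.1250 = 11.6544 ≈ 11.654

11.654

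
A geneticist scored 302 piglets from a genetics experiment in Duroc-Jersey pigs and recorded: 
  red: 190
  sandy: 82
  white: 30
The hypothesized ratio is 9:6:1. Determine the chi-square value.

Under the 9:6:1 hypothesis (Σ ratio = 16, N = 302):
  red: 302 × 9/16 = 169.875
  sandy: 302 × 6/16 = 113.25
  white: 302 × 1/16 = 18.875
χ² = Σ (O − E)² / E
  red: (190 − 169.875)² / 169.875 = 2.3842
  sandy: (82 − 113.25)² / 113.25 = 8.6231
  white: (30 − 18.875)² / 18.875 = 6.5571
χ² = 2.3842 + 8.6231 + 6.5571 = 17.5644 ≈ 17.564

17.564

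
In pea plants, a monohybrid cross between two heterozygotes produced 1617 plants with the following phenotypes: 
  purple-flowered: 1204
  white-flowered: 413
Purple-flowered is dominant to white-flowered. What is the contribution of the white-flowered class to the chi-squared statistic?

For a monohybrid cross between heterozygotes with complete dominance, the expected phenotypic ratio is 3:1.
Expected counts for N = 1617 under a 3:1 ratio (total parts = 4):
  purple-flowered: 1617 × 3/4 = 1212.75
  white-flowered: 1617 × 1/4 = 404.25
Contribution of white-flowered: (413 − 404.25)² / 404.25 = 0.1894

0.189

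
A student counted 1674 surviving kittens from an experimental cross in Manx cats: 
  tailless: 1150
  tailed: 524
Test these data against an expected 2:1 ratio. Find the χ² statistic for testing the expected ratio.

Total ratio parts = 3. Expected numbers out of 1674:
  tailless: 1674 × 2/3 = 1116
  tailed: 1674 × 1/3 = 558
χ² = Σ (O − E)² / E
  tailless: (1150 − 1116)² / 1116 = 1.0358
  tailed: (524 − 558)² / 558 = 2.0717
χ² = 1.0358 + 2.0717 = 3.1075 ≈ 3.108

3.108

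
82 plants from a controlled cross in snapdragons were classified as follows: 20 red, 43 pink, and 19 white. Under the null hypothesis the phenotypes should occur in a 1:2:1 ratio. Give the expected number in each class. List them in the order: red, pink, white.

20.5, 41, 20.5

Expected counts for N = 82 under a 1:2:1 ratio (total parts = 4):
  red: 82 × 1/4 = 20.5
  pink: 82 × 2/4 = 41
  white: 82 × 1/4 = 20.5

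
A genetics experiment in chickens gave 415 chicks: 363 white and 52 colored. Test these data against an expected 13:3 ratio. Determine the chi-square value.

10.539

Total ratio parts = 16. Expected numbers out of 415:
  white: 415 × 13/16 = 337.1875
  colored: 415 × 3/16 = 77.8125
χ² = Σ (O − E)² / E
  white: (363 − 337.1875)² / 337.1875 = 1.9760
  colored: (52 − 77.8125)² / 77.8125 = 8.5627
χ² = 1.9760 + 8.5627 = 10.5387 ≈ 10.539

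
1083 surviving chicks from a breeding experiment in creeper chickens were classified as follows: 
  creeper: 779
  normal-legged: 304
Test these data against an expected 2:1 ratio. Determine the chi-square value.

Total ratio parts = 3. Expected numbers out of 1083:
  creeper: 1083 × 2/3 = 722
  normal-legged: 1083 × 1/3 = 361
χ² = Σ (O − E)² / E
  creeper: (779 − 722)² / 722 = 4.5000
  normal-legged: (304 − 361)² / 361 = 9.0000
χ² = 4.5000 + 9.0000 = 13.500

13.500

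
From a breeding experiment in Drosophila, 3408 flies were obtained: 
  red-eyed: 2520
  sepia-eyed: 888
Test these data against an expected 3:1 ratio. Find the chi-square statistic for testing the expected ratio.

Total ratio parts = 4. Expected numbers out of 3408:
  red-eyed: 3408 × 3/4 = 2556
  sepia-eyed: 3408 × 1/4 = 852
χ² = Σ (O − E)² / E
  red-eyed: (2520 − 2556)² / 2556 = 0.5070
  sepia-eyed: (888 − 852)² / 852 = 1.5211
χ² = 0.5070 + 1.5211 = 2.0281 ≈ 2.028

2.028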